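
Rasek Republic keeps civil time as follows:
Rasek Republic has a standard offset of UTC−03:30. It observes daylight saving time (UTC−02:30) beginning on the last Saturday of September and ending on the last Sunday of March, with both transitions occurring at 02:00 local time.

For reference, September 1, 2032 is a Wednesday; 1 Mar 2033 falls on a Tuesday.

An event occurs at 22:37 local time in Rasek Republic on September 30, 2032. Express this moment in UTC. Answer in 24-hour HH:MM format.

01:07

1 September 2032 is a Wednesday, so Saturdays fall on 4, 11, 18, 25; the last is September 25.
1 March 2033 is a Tuesday, so Sundays fall on 6, 13, 20, 27; the last is March 27.
September 30, 2032 lies within the daylight-saving period (25 September 2032 – 27 March 2033), so Rasek Republic is on daylight time, UTC−02:30.
22:37 local + 2h30m = 01:07 UTC (rolling into the next day, 1 October 2032).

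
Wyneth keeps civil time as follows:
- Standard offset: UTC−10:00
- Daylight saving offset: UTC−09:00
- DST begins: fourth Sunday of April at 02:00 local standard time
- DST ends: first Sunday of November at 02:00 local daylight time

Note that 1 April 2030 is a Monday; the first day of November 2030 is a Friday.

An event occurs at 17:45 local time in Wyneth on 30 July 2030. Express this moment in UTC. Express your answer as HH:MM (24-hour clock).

1 April 2030 is a Monday, so the first Sunday is April 7 and the fourth is April 28.
1 November 2030 is a Friday, so the first Sunday is November 3.
30 July 2030 lies within the daylight-saving period (28 April – 3 November), so Wyneth is on daylight time, UTC−09:00.
17:45 local + 9h = 02:45 UTC (rolling into the next day, 31 July 2030).

02:45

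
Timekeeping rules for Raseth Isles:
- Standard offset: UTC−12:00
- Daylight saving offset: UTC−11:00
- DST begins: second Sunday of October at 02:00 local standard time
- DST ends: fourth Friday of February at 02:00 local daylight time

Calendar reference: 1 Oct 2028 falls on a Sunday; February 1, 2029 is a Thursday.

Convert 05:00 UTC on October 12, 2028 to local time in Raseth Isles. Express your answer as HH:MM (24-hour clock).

1 October 2028 is a Sunday, so the first Sunday is October 1 and the second is October 8.
1 February 2029 is a Thursday, so the first Friday is February 2 and the fourth is February 23.
At the standard offset (UTC−12:00), 05:00 UTC − 12h = 17:00 Raseth Isles standard time (rolling into the previous day, 11 October 2028).
Daylight saving runs 8 October 2028 – 23 February 2029; the standard-time date in Raseth Isles, October 11, 2028, is inside that window, so Raseth Isles is at UTC−11:00.
05:00 UTC − 11h = 18:00 local (rolling into the previous day, 11 October 2028).

18:00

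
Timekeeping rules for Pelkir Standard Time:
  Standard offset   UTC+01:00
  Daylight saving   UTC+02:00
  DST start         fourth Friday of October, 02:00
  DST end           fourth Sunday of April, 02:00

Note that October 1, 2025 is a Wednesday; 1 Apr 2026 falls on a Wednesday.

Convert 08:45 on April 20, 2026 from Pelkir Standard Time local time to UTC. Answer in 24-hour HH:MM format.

06:45

1 October 2025 is a Wednesday, so the first Friday is October 3 and the fourth is October 24.
1 April 2026 is a Wednesday, so the first Sunday is April 5 and the fourth is April 26.
April 20, 2026 falls between 24 October 2025 and 26 April 2026, so daylight saving is in effect and Pelkir Standard Time is at UTC+02:00.
08:45 local − 2h = 06:45 UTC.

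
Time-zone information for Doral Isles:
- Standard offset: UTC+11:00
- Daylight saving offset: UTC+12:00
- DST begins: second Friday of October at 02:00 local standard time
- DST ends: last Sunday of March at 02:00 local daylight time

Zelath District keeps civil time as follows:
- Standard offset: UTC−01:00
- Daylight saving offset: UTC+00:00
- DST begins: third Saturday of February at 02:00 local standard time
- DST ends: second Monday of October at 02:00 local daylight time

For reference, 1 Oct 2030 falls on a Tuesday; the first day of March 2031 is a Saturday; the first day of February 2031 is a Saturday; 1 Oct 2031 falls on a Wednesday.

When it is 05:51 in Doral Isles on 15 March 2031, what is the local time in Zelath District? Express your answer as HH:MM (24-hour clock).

17:51

1 October 2030 is a Tuesday, so the first Friday is October 4 and the second is October 11.
1 March 2031 is a Saturday, so Sundays fall on 2, 9, 16, 23, 30; the last is March 30.
Daylight saving runs 11 October 2030 – 30 March 2031; 15 March 2031 is inside that window, so Doral Isles is at UTC+12:00.
05:51 Doral Isles − 12h = 17:51 UTC (rolling into the previous day, 14 March 2031).
1 February 2031 is a Saturday, so the first Saturday is February 1 and the third is February 15.
1 October 2031 is a Wednesday, so the first Monday is October 6 and the second is October 13.
At the standard offset (UTC−01:00), 17:51 UTC − 1h = 16:51 Zelath District standard time.
The standard-time date in Zelath District, 14 March 2031, lies within the daylight-saving period (15 February – 13 October), so Zelath District is on daylight time, UTC+00:00.
17:51 UTC + 0h = 17:51 Zelath District.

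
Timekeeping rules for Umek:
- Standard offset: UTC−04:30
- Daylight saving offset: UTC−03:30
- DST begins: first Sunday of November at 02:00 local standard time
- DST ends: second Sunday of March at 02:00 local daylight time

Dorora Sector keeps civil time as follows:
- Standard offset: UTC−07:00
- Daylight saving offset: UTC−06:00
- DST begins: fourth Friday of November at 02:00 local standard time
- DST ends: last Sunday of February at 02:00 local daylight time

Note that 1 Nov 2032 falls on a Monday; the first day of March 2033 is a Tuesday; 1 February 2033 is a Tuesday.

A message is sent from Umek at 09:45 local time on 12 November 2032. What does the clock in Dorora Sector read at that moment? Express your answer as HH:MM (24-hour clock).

1 November 2032 is a Monday, so the first Sunday is November 7.
1 March 2033 is a Tuesday, so the first Sunday is March 6 and the second is March 13.
Daylight saving runs 7 November 2032 – 13 March 2033; 12 November 2032 is inside that window, so Umek is at UTC−03:30.
09:45 Umek + 3h30m = 13:15 UTC.
1 November 2032 is a Monday, so the first Friday is November 5 and the fourth is November 26.
1 February 2033 is a Tuesday, so Sundays fall on 6, 13, 20, 27; the last is February 27.
At the standard offset (UTC−07:00), 13:15 UTC − 7h = 06:15 Dorora Sector standard time.
The standard-time date in Dorora Sector, 12 November 2032, does not fall between 26 November 2032 and 27 February 2033, so daylight saving is not in effect and Dorora Sector is at UTC−07:00.
13:15 UTC − 7h = 06:15 Dorora Sector.

06:15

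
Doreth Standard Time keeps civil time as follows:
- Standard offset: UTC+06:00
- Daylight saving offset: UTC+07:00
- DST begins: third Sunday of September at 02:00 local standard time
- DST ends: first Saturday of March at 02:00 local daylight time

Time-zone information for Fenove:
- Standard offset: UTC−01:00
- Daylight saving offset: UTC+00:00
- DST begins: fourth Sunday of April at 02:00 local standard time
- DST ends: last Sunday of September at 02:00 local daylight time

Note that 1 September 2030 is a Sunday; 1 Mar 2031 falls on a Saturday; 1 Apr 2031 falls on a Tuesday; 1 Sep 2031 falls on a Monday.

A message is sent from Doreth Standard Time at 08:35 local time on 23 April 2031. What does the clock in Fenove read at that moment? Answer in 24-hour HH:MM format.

1 September 2030 is a Sunday, so the first Sunday is September 1 and the third is September 15.
1 March 2031 is a Saturday, so the first Saturday is March 1.
23 April 2031 is outside the daylight-saving period (15 September 2030 – 1 March 2031), so Doreth Standard Time is on standard time, UTC+06:00.
08:35 Doreth Standard Time − 6h = 02:35 UTC.
1 April 2031 is a Tuesday, so the first Sunday is April 6 and the fourth is April 27.
1 September 2031 is a Monday, so Sundays fall on 7, 14, 21, 28; the last is September 28.
At the standard offset (UTC−01:00), 02:35 UTC − 1h = 01:35 Fenove standard time.
The standard-time date in Fenove, 23 April 2031, is outside the daylight-saving period (27 April – 28 September), so Fenove is on standard time, UTC−01:00.
02:35 UTC − 1h = 01:35 Fenove.

01:35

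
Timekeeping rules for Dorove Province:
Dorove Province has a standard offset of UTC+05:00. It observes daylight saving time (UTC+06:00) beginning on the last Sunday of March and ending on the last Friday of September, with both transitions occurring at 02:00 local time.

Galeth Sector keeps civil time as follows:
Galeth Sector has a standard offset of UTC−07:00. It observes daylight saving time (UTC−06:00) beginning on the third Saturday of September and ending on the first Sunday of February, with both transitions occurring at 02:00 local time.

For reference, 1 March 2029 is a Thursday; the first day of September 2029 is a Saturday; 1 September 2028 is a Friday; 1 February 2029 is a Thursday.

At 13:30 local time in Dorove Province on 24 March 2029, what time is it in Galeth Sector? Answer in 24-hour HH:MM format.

1 March 2029 is a Thursday, so Sundays fall on 4, 11, 18, 25; the last is March 25.
1 September 2029 is a Saturday, so Fridays fall on 7, 14, 21, 28; the last is September 28.
Daylight saving runs 25 March – 28 September; 24 March 2029 is outside that window, so Dorove Province is on standard time at UTC+05:00.
13:30 Dorove Province − 5h = 08:30 UTC.
1 September 2028 is a Friday, so the first Saturday is September 2 and the third is September 16.
1 February 2029 is a Thursday, so the first Sunday is February 4.
At the standard offset (UTC−07:00), 08:30 UTC − 7h = 01:30 Galeth Sector standard time.
The standard-time date in Galeth Sector, 24 March 2029, is outside the daylight-saving period (16 September 2028 – 4 February 2029), so Galeth Sector is on standard time, UTC−07:00.
08:30 UTC − 7h = 01:30 Galeth Sector.

01:30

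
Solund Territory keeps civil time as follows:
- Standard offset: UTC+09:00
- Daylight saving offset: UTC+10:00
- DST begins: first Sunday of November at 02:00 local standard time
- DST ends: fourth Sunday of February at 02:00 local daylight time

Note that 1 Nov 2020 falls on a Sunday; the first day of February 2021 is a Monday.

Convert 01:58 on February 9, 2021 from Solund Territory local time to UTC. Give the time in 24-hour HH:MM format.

1 November 2020 is a Sunday, so the first Sunday is November 1.
1 February 2021 is a Monday, so the first Sunday is February 7 and the fourth is February 28.
February 9, 2021 lies within the daylight-saving period (1 November 2020 – 28 February 2021), so Solund Territory is on daylight time, UTC+10:00.
01:58 local − 10h = 15:58 UTC (rolling into the previous day, 8 February 2021).

15:58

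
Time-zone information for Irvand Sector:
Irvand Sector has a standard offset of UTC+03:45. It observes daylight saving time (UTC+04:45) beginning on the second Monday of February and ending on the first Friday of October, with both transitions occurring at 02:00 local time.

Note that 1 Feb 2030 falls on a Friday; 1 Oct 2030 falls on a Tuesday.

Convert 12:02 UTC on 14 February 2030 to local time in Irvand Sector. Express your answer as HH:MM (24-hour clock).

16:47

1 February 2030 is a Friday, so the first Monday is February 4 and the second is February 11.
1 October 2030 is a Tuesday, so the first Friday is October 4.
At the standard offset (UTC+03:45), 12:02 UTC + 3h45m = 15:47 Irvand Sector standard time.
Daylight saving runs 11 February – 4 October; the standard-time date in Irvand Sector, 14 February 2030, is inside that window, so Irvand Sector is at UTC+04:45.
12:02 UTC + 4h45m = 16:47 local.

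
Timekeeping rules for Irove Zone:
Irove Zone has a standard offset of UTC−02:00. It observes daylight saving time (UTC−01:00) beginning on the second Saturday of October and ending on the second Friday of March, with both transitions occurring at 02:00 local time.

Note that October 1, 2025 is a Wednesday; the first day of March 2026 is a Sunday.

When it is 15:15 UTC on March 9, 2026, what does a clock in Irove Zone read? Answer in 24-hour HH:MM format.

14:15

1 October 2025 is a Wednesday, so the first Saturday is October 4 and the second is October 11.
1 March 2026 is a Sunday, so the first Friday is March 6 and the second is March 13.
At the standard offset (UTC−02:00), 15:15 UTC − 2h = 13:15 Irove Zone standard time.
The standard-time date in Irove Zone, March 9, 2026, falls between 11 October 2025 and 13 March 2026, so daylight saving is in effect and Irove Zone is at UTC−01:00.
15:15 UTC − 1h = 14:15 local.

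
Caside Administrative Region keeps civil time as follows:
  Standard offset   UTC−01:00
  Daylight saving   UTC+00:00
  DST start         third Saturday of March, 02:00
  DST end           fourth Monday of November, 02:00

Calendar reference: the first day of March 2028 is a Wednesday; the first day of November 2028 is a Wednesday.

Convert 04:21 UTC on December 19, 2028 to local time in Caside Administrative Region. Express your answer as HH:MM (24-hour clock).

1 March 2028 is a Wednesday, so the first Saturday is March 4 and the third is March 18.
1 November 2028 is a Wednesday, so the first Monday is November 6 and the fourth is November 27.
At the standard offset (UTC−01:00), 04:21 UTC − 1h = 03:21 Caside Administrative Region standard time.
The standard-time date in Caside Administrative Region, December 19, 2028, is outside the daylight-saving period (18 March – 27 November), so Caside Administrative Region is on standard time, UTC−01:00.
04:21 UTC − 1h = 03:21 local.

03:21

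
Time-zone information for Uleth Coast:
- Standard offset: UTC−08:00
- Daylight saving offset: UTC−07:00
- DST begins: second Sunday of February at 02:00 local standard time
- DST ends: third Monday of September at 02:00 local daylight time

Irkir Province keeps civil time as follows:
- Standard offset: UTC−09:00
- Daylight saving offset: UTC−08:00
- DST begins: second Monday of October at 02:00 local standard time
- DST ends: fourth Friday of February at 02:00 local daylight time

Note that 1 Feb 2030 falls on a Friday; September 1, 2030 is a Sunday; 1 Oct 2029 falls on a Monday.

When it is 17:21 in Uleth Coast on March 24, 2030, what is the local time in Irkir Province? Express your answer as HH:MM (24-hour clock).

1 February 2030 is a Friday, so the first Sunday is February 3 and the second is February 10.
1 September 2030 is a Sunday, so the first Monday is September 2 and the third is September 16.
Daylight saving runs 10 February – 16 September; March 24, 2030 is inside that window, so Uleth Coast is at UTC−07:00.
17:21 Uleth Coast + 7h = 00:21 UTC (rolling into the next day, 25 March 2030).
1 October 2029 is a Monday, so the first Monday is October 1 and the second is October 8.
1 February 2030 is a Friday, so the first Friday is February 1 and the fourth is February 22.
At the standard offset (UTC−09:00), 00:21 UTC − 9h = 15:21 Irkir Province standard time (rolling into the previous day, 24 March 2030).
The standard-time date in Irkir Province, March 24, 2030, is outside the daylight-saving period (8 October 2029 – 22 February 2030), so Irkir Province is on standard time, UTC−09:00.
00:21 UTC − 9h = 15:21 Irkir Province (rolling into the previous day, 24 March 2030).

15:21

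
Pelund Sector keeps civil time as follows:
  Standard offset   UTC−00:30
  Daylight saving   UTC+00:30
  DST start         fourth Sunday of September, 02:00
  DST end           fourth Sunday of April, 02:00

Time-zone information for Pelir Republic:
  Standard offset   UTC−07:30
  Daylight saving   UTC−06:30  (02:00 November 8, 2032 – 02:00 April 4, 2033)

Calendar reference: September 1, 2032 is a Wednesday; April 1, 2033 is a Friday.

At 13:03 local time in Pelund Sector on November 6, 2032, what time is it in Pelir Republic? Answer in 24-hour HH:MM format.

05:03

1 September 2032 is a Wednesday, so the first Sunday is September 5 and the fourth is September 26.
1 April 2033 is a Friday, so the first Sunday is April 3 and the fourth is April 24.
November 6, 2032 lies within the daylight-saving period (26 September 2032 – 24 April 2033), so Pelund Sector is on daylight time, UTC+00:30.
13:03 Pelund Sector − 0h30m = 12:33 UTC.
At the standard offset (UTC−07:30), 12:33 UTC − 7h30m = 05:03 Pelir Republic standard time.
The standard-time date in Pelir Republic, November 6, 2032, does not fall between 8 November 2032 and 4 April 2033, so daylight saving is not in effect and Pelir Republic is at UTC−07:30.
12:33 UTC − 7h30m = 05:03 Pelir Republic.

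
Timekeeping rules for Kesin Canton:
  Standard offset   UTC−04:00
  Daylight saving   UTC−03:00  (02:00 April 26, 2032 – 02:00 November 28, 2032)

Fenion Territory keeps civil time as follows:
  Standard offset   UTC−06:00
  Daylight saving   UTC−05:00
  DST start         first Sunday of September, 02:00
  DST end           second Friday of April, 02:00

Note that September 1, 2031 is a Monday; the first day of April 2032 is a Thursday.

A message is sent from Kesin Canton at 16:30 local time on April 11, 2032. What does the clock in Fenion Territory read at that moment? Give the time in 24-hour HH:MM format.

14:30

Daylight saving runs 26 April – 28 November; April 11, 2032 is outside that window, so Kesin Canton is on standard time at UTC−04:00.
16:30 Kesin Canton + 4h = 20:30 UTC.
1 September 2031 is a Monday, so the first Sunday is September 7.
1 April 2032 is a Thursday, so the first Friday is April 2 and the second is April 9.
At the standard offset (UTC−06:00), 20:30 UTC − 6h = 14:30 Fenion Territory standard time.
Daylight saving runs 7 September 2031 – 9 April 2032; the standard-time date in Fenion Territory, April 11, 2032, is outside that window, so Fenion Territory is on standard time at UTC−06:00.
20:30 UTC − 6h = 14:30 Fenion Territory.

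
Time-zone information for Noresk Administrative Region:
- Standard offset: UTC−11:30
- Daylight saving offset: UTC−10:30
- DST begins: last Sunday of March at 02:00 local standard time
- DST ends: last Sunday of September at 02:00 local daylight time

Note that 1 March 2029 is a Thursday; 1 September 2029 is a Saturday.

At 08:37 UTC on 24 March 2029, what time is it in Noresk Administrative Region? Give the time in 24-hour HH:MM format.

21:07

1 March 2029 is a Thursday, so Sundays fall on 4, 11, 18, 25; the last is March 25.
1 September 2029 is a Saturday, so Sundays fall on 2, 9, 16, 23, 30; the last is September 30.
At the standard offset (UTC−11:30), 08:37 UTC − 11h30m = 21:07 Noresk Administrative Region standard time (rolling into the previous day, 23 March 2029).
Daylight saving runs 25 March – 30 September; the standard-time date in Noresk Administrative Region, 23 March 2029, is outside that window, so Noresk Administrative Region is on standard time at UTC−11:30.
08:37 UTC − 11h30m = 21:07 local (rolling into the previous day, 23 March 2029).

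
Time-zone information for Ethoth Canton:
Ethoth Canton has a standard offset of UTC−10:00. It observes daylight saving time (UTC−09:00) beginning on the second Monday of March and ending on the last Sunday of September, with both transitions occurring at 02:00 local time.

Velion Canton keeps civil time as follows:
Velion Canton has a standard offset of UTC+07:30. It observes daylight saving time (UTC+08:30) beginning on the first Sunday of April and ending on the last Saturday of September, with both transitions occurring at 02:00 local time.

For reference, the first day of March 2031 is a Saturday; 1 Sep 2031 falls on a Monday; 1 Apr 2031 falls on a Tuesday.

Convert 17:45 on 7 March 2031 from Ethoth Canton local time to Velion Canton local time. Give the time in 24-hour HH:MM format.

11:15

1 March 2031 is a Saturday, so the first Monday is March 3 and the second is March 10.
1 September 2031 is a Monday, so Sundays fall on 7, 14, 21, 28; the last is September 28.
Daylight saving runs 10 March – 28 September; 7 March 2031 is outside that window, so Ethoth Canton is on standard time at UTC−10:00.
17:45 Ethoth Canton + 10h = 03:45 UTC (rolling into the next day, 8 March 2031).
1 April 2031 is a Tuesday, so the first Sunday is April 6.
1 September 2031 is a Monday, so Saturdays fall on 6, 13, 20, 27; the last is September 27.
At the standard offset (UTC+07:30), 03:45 UTC + 7h30m = 11:15 Velion Canton standard time.
The standard-time date in Velion Canton, 8 March 2031, is outside the daylight-saving period (6 April – 27 September), so Velion Canton is on standard time, UTC+07:30.
03:45 UTC + 7h30m = 11:15 Velion Canton.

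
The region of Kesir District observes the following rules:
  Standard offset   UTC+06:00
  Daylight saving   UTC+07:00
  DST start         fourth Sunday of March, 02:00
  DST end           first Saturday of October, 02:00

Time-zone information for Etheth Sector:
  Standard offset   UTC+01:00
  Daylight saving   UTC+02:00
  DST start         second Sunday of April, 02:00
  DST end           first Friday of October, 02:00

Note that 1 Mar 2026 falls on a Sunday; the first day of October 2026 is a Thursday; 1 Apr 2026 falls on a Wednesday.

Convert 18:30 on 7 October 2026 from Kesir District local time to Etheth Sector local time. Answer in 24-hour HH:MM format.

13:30

1 March 2026 is a Sunday, so the first Sunday is March 1 and the fourth is March 22.
1 October 2026 is a Thursday, so the first Saturday is October 3.
Daylight saving runs 22 March – 3 October; 7 October 2026 is outside that window, so Kesir District is on standard time at UTC+06:00.
18:30 Kesir District − 6h = 12:30 UTC.
1 April 2026 is a Wednesday, so the first Sunday is April 5 and the second is April 12.
1 October 2026 is a Thursday, so the first Friday is October 2.
At the standard offset (UTC+01:00), 12:30 UTC + 1h = 13:30 Etheth Sector standard time.
The standard-time date in Etheth Sector, 7 October 2026, does not fall between 12 April and 2 October, so daylight saving is not in effect and Etheth Sector is at UTC+01:00.
12:30 UTC + 1h = 13:30 Etheth Sector.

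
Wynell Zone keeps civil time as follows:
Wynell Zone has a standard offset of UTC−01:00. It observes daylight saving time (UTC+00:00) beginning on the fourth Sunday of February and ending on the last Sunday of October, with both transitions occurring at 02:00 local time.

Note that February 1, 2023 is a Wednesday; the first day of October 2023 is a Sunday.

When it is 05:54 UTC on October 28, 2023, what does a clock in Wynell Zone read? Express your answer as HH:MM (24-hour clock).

05:54

1 February 2023 is a Wednesday, so the first Sunday is February 5 and the fourth is February 26.
1 October 2023 is a Sunday, so Sundays fall on 1, 8, 15, 22, 29; the last is October 29.
At the standard offset (UTC−01:00), 05:54 UTC − 1h = 04:54 Wynell Zone standard time.
The standard-time date in Wynell Zone, October 28, 2023, falls between 26 February and 29 October, so daylight saving is in effect and Wynell Zone is at UTC+00:00.
05:54 UTC + 0h = 05:54 local.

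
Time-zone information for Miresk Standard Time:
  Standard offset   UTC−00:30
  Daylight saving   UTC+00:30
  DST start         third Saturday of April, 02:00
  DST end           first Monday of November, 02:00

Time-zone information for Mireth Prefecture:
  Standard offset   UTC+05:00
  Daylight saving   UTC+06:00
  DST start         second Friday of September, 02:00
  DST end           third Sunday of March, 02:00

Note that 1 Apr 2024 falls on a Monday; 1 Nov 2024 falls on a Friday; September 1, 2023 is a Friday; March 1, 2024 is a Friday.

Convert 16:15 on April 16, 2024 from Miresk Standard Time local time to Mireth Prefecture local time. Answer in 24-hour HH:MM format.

21:45

1 April 2024 is a Monday, so the first Saturday is April 6 and the third is April 20.
1 November 2024 is a Friday, so the first Monday is November 4.
Daylight saving runs 20 April – 4 November; April 16, 2024 is outside that window, so Miresk Standard Time is on standard time at UTC−00:30.
16:15 Miresk Standard Time + 0h30m = 16:45 UTC.
1 September 2023 is a Friday, so the first Friday is September 1 and the second is September 8.
1 March 2024 is a Friday, so the first Sunday is March 3 and the third is March 17.
At the standard offset (UTC+05:00), 16:45 UTC + 5h = 21:45 Mireth Prefecture standard time.
Daylight saving runs 8 September 2023 – 17 March 2024; the standard-time date in Mireth Prefecture, April 16, 2024, is outside that window, so Mireth Prefecture is on standard time at UTC+05:00.
16:45 UTC + 5h = 21:45 Mireth Prefecture.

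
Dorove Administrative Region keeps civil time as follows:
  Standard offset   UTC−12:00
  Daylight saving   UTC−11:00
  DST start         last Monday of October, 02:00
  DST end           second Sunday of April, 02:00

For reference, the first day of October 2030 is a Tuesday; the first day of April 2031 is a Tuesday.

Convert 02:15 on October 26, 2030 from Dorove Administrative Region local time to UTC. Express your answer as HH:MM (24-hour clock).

1 October 2030 is a Tuesday, so Mondays fall on 7, 14, 21, 28; the last is October 28.
1 April 2031 is a Tuesday, so the first Sunday is April 6 and the second is April 13.
Daylight saving runs 28 October 2030 – 13 April 2031; October 26, 2030 is outside that window, so Dorove Administrative Region is on standard time at UTC−12:00.
02:15 local + 12h = 14:15 UTC.

14:15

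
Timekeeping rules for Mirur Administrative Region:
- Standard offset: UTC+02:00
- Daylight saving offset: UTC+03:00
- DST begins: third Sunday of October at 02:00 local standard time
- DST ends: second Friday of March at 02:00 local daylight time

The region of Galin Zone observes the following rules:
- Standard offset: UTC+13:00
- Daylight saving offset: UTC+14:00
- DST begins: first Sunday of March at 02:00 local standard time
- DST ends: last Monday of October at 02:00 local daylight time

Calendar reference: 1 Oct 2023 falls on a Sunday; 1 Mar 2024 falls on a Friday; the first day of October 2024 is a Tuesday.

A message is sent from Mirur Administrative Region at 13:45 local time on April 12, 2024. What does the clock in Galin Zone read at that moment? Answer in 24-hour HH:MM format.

01:45

1 October 2023 is a Sunday, so the first Sunday is October 1 and the third is October 15.
1 March 2024 is a Friday, so the first Friday is March 1 and the second is March 8.
Daylight saving runs 15 October 2023 – 8 March 2024; April 12, 2024 is outside that window, so Mirur Administrative Region is on standard time at UTC+02:00.
13:45 Mirur Administrative Region − 2h = 11:45 UTC.
1 March 2024 is a Friday, so the first Sunday is March 3.
1 October 2024 is a Tuesday, so Mondays fall on 7, 14, 21, 28; the last is October 28.
At the standard offset (UTC+13:00), 11:45 UTC + 13h = 00:45 Galin Zone standard time (rolling into the next day, 13 April 2024).
The standard-time date in Galin Zone, April 13, 2024, falls between 3 March and 28 October, so daylight saving is in effect and Galin Zone is at UTC+14:00.
11:45 UTC + 14h = 01:45 Galin Zone (rolling into the next day, 13 April 2024).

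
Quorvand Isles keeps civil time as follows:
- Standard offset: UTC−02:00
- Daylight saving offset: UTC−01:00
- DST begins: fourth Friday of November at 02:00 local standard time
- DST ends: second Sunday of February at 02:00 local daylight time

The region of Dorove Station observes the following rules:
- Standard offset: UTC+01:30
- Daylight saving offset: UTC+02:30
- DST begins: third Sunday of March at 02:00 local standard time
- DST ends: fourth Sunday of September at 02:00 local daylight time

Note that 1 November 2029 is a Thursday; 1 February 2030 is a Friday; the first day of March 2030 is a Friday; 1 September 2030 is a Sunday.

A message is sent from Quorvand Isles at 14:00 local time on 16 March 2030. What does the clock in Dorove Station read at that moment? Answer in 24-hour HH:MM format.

17:30

1 November 2029 is a Thursday, so the first Friday is November 2 and the fourth is November 23.
1 February 2030 is a Friday, so the first Sunday is February 3 and the second is February 10.
Daylight saving runs 23 November 2029 – 10 February 2030; 16 March 2030 is outside that window, so Quorvand Isles is on standard time at UTC−02:00.
14:00 Quorvand Isles + 2h = 16:00 UTC.
1 March 2030 is a Friday, so the first Sunday is March 3 and the third is March 17.
1 September 2030 is a Sunday, so the first Sunday is September 1 and the fourth is September 22.
At the standard offset (UTC+01:30), 16:00 UTC + 1h30m = 17:30 Dorove Station standard time.
The standard-time date in Dorove Station, 16 March 2030, does not fall between 17 March and 22 September, so daylight saving is not in effect and Dorove Station is at UTC+01:30.
16:00 UTC + 1h30m = 17:30 Dorove Station.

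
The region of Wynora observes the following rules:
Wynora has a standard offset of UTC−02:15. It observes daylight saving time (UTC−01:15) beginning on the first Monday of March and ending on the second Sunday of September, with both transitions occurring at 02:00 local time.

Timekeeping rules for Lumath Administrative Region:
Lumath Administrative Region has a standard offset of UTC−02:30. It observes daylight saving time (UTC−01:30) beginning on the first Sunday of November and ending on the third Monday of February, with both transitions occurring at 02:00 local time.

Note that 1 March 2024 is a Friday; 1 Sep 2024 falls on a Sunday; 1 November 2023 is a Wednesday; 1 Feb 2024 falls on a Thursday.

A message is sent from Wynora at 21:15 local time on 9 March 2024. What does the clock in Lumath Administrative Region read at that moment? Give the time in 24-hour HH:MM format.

1 March 2024 is a Friday, so the first Monday is March 4.
1 September 2024 is a Sunday, so the first Sunday is September 1 and the second is September 8.
9 March 2024 lies within the daylight-saving period (4 March – 8 September), so Wynora is on daylight time, UTC−01:15.
21:15 Wynora + 1h15m = 22:30 UTC.
1 November 2023 is a Wednesday, so the first Sunday is November 5.
1 February 2024 is a Thursday, so the first Monday is February 5 and the third is February 19.
At the standard offset (UTC−02:30), 22:30 UTC − 2h30m = 20:00 Lumath Administrative Region standard time.
The standard-time date in Lumath Administrative Region, 9 March 2024, is outside the daylight-saving period (5 November 2023 – 19 February 2024), so Lumath Administrative Region is on standard time, UTC−02:30.
22:30 UTC − 2h30m = 20:00 Lumath Administrative Region.

20:00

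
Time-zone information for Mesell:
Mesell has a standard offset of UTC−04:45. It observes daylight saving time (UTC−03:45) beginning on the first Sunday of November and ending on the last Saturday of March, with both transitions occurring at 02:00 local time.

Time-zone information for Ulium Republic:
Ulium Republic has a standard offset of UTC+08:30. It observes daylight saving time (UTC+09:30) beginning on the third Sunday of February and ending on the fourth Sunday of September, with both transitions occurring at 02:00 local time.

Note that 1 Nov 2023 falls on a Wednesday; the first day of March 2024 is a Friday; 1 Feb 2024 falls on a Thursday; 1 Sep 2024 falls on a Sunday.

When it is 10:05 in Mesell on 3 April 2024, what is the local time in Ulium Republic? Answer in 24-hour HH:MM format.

00:20

1 November 2023 is a Wednesday, so the first Sunday is November 5.
1 March 2024 is a Friday, so Saturdays fall on 2, 9, 16, 23, 30; the last is March 30.
3 April 2024 is outside the daylight-saving period (5 November 2023 – 30 March 2024), so Mesell is on standard time, UTC−04:45.
10:05 Mesell + 4h45m = 14:50 UTC.
1 February 2024 is a Thursday, so the first Sunday is February 4 and the third is February 18.
1 September 2024 is a Sunday, so the first Sunday is September 1 and the fourth is September 22.
At the standard offset (UTC+08:30), 14:50 UTC + 8h30m = 23:20 Ulium Republic standard time.
The standard-time date in Ulium Republic, 3 April 2024, lies within the daylight-saving period (18 February – 22 September), so Ulium Republic is on daylight time, UTC+09:30.
14:50 UTC + 9h30m = 00:20 Ulium Republic (rolling into the next day, 4 April 2024).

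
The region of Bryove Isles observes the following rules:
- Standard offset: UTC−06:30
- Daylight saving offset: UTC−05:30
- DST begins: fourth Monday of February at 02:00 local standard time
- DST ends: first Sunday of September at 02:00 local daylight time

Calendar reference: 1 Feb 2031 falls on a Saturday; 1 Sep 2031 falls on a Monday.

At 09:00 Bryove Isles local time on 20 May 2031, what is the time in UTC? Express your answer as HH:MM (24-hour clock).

14:30

1 February 2031 is a Saturday, so the first Monday is February 3 and the fourth is February 24.
1 September 2031 is a Monday, so the first Sunday is September 7.
20 May 2031 lies within the daylight-saving period (24 February – 7 September), so Bryove Isles is on daylight time, UTC−05:30.
09:00 local + 5h30m = 14:30 UTC.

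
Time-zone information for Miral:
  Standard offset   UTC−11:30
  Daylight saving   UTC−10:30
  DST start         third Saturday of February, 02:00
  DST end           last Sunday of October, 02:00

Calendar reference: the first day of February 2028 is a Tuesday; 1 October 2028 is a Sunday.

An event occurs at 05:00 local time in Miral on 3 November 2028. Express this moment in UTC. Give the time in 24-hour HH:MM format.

1 February 2028 is a Tuesday, so the first Saturday is February 5 and the third is February 19.
1 October 2028 is a Sunday, so Sundays fall on 1, 8, 15, 22, 29; the last is October 29.
Daylight saving runs 19 February – 29 October; 3 November 2028 is outside that window, so Miral is on standard time at UTC−11:30.
05:00 local + 11h30m = 16:30 UTC.

16:30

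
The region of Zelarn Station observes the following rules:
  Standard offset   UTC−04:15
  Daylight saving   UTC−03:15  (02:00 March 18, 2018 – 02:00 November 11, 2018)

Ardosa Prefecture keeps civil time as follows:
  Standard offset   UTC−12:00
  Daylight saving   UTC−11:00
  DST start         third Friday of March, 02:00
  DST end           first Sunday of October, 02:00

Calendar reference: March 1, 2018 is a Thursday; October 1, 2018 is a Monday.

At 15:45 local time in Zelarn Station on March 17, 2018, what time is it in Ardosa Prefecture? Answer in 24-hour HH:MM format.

09:00

Daylight saving runs 18 March – 11 November; March 17, 2018 is outside that window, so Zelarn Station is on standard time at UTC−04:15.
15:45 Zelarn Station + 4h15m = 20:00 UTC.
1 March 2018 is a Thursday, so the first Friday is March 2 and the third is March 16.
1 October 2018 is a Monday, so the first Sunday is October 7.
At the standard offset (UTC−12:00), 20:00 UTC − 12h = 08:00 Ardosa Prefecture standard time.
The standard-time date in Ardosa Prefecture, March 17, 2018, lies within the daylight-saving period (16 March – 7 October), so Ardosa Prefecture is on daylight time, UTC−11:00.
20:00 UTC − 11h = 09:00 Ardosa Prefecture.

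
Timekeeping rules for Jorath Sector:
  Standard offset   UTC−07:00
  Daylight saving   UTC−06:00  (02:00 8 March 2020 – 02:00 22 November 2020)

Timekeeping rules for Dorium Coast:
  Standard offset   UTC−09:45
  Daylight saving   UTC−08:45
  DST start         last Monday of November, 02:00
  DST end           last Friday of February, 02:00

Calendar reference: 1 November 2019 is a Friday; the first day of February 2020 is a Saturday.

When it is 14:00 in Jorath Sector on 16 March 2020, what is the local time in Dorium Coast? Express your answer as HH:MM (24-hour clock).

10:15

16 March 2020 falls between 8 March and 22 November, so daylight saving is in effect and Jorath Sector is at UTC−06:00.
14:00 Jorath Sector + 6h = 20:00 UTC.
1 November 2019 is a Friday, so Mondays fall on 4, 11, 18, 25; the last is November 25.
1 February 2020 is a Saturday, so Fridays fall on 7, 14, 21, 28; the last is February 28.
At the standard offset (UTC−09:45), 20:00 UTC − 9h45m = 10:15 Dorium Coast standard time.
Daylight saving runs 25 November 2019 – 28 February 2020; the standard-time date in Dorium Coast, 16 March 2020, is outside that window, so Dorium Coast is on standard time at UTC−09:45.
20:00 UTC − 9h45m = 10:15 Dorium Coast.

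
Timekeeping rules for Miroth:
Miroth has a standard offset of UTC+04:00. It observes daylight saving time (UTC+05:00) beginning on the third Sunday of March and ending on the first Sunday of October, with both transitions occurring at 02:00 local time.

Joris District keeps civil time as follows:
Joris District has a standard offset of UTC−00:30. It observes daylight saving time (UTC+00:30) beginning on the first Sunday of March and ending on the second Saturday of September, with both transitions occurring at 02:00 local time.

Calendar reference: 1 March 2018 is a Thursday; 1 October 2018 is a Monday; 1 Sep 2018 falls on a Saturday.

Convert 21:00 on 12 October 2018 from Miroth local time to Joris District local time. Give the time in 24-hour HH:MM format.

16:30

1 March 2018 is a Thursday, so the first Sunday is March 4 and the third is March 18.
1 October 2018 is a Monday, so the first Sunday is October 7.
Daylight saving runs 18 March – 7 October; 12 October 2018 is outside that window, so Miroth is on standard time at UTC+04:00.
21:00 Miroth − 4h = 17:00 UTC.
1 March 2018 is a Thursday, so the first Sunday is March 4.
1 September 2018 is a Saturday, so the first Saturday is September 1 and the second is September 8.
At the standard offset (UTC−00:30), 17:00 UTC − 0h30m = 16:30 Joris District standard time.
Daylight saving runs 4 March – 8 September; the standard-time date in Joris District, 12 October 2018, is outside that window, so Joris District is on standard time at UTC−00:30.
17:00 UTC − 0h30m = 16:30 Joris District.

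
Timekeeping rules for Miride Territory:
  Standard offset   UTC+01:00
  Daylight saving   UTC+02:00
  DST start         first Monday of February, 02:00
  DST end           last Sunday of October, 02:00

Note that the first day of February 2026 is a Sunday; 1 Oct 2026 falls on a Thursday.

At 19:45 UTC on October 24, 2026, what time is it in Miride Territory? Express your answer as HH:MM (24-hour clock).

21:45

1 February 2026 is a Sunday, so the first Monday is February 2.
1 October 2026 is a Thursday, so Sundays fall on 4, 11, 18, 25; the last is October 25.
At the standard offset (UTC+01:00), 19:45 UTC + 1h = 20:45 Miride Territory standard time.
The standard-time date in Miride Territory, October 24, 2026, lies within the daylight-saving period (2 February – 25 October), so Miride Territory is on daylight time, UTC+02:00.
19:45 UTC + 2h = 21:45 local.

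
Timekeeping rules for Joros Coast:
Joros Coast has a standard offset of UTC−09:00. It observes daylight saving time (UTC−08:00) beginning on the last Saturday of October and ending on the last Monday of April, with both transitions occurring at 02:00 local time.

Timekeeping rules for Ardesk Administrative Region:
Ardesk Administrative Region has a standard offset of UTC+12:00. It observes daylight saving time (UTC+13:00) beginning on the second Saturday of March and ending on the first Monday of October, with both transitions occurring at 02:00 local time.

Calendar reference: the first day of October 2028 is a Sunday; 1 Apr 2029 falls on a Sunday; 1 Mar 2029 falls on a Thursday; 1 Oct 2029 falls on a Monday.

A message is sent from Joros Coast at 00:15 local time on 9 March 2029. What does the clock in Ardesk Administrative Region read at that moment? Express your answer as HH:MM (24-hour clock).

20:15

1 October 2028 is a Sunday, so Saturdays fall on 7, 14, 21, 28; the last is October 28.
1 April 2029 is a Sunday, so Mondays fall on 2, 9, 16, 23, 30; the last is April 30.
Daylight saving runs 28 October 2028 – 30 April 2029; 9 March 2029 is inside that window, so Joros Coast is at UTC−08:00.
00:15 Joros Coast + 8h = 08:15 UTC.
1 March 2029 is a Thursday, so the first Saturday is March 3 and the second is March 10.
1 October 2029 is a Monday, so the first Monday is October 1.
At the standard offset (UTC+12:00), 08:15 UTC + 12h = 20:15 Ardesk Administrative Region standard time.
The standard-time date in Ardesk Administrative Region, 9 March 2029, is outside the daylight-saving period (10 March – 1 October), so Ardesk Administrative Region is on standard time, UTC+12:00.
08:15 UTC + 12h = 20:15 Ardesk Administrative Region.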